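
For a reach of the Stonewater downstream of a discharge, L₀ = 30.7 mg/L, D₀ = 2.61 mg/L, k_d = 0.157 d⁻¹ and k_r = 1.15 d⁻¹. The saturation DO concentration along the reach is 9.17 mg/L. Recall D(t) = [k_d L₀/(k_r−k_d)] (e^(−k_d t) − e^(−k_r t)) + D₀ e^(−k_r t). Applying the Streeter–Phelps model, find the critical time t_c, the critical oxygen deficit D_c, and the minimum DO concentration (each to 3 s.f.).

At the critical point dD/dt = 0, so k_d L₀ e^(−k_d t) = k_r D. Substituting D(t) from the Streeter–Phelps equation and solving for t gives
t_c = ln[(k_r/k_d)(1 − D₀(k_r−k_d)/(k_d L₀))] / (k_r−k_d).
Here k_r−k_d = 0.9930 d⁻¹ and 1 − D₀(k_r−k_d)/(k_d L₀) = 1 − 2.61×0.9930/(0.157×30.7) = 0.4623, so
t_c = ln(7.325 × 0.4623) / 0.9930 = 1.220 / 0.9930 = 1.228 d.
D_c = (k_d/k_r) L₀ e^(−k_d t_c) = (0.157/1.15) × 30.7 × e^(−0.157×1.228) = 0.1365 × 30.7 × 0.8246 = 3.456 mg/L.
Minimum DO = C_s − D_c = 9.17 − 3.456 = 5.714 mg/L.

t_c ≈ 1.23 d; D_c ≈ 3.46 mg/L; min DO ≈ 5.71 mg/L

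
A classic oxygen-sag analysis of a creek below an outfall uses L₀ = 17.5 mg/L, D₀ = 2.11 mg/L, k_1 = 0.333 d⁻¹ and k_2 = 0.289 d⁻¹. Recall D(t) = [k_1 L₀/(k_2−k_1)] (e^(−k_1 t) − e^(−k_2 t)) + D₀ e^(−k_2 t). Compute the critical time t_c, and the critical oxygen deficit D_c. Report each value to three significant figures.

t_c ≈ 2.86 d; D_c ≈ 7.78 mg/L

t_c = [1/(k_2−k_1)] ln[(k_2/k_1)(1 − D₀(k_2−k_1)/(k_1 L₀))]
= [1/(0.289−0.333)] ln[(0.289/0.333)(1 − 2.11×-0.04400/(0.333×17.5))]
= (1/-0.04400) ln[0.8679 × 1.016] = -22.73 × ln(0.8817) = -22.73 × -0.1259 = 2.862 d.
L(t_c) = L₀ e^(−k_1 t_c) = 17.5 × 0.3856 = 6.748 mg/L, and at the critical point k_2 D_c = k_1 L, so D_c = (0.333/0.289) × 6.748 = 7.776 mg/L.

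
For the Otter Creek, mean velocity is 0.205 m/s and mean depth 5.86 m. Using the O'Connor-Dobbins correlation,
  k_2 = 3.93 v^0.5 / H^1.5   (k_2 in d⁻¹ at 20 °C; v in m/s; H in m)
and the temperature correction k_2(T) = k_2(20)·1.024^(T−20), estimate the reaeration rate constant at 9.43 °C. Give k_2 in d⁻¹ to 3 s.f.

k_2(20) = 3.93 × 0.205^0.5 / 5.86^1.5 = 3.93 × 0.4528 / 14.19 = 0.1254 d⁻¹.
k_2(9.43) = 0.1254 × 1.024^(9.43−20) = 0.1254 × 0.7783 = 0.09762 d⁻¹.

k_2 ≈ 0.0976 d⁻¹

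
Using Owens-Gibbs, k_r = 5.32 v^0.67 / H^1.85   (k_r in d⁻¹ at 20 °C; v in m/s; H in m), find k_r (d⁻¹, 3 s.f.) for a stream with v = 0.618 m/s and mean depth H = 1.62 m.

k_r = 5.32 × 0.618^0.67 / 1.62^1.85 = 5.32 × 0.7244 / 2.441 = 1.579 d⁻¹.

k_r ≈ 1.58 d⁻¹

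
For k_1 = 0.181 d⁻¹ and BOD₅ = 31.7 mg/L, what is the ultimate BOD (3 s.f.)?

BOD₅ = L₀(1 − e^(−5k_1)) ⇒ L₀ = BOD₅ / (1 − e^(−5×0.181))
= 31.7 / (1 − 0.4045) = 31.7 / 0.5955 = 53.24 mg/L.

L₀ ≈ 53.2 mg/L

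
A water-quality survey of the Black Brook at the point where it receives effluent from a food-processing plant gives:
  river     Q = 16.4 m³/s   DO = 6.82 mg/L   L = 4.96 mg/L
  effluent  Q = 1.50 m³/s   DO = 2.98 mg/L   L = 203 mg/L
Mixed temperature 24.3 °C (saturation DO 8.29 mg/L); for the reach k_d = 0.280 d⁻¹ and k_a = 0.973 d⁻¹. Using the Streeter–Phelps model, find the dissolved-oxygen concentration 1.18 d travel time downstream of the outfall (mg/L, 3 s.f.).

DO ≈ 4.23 mg/L

Mixed DO = (16.4×6.82 + 1.50×2.98)/(16.4+1.50) = 116.3/17.90 = 6.498 mg/L.
Mixed L₀ = (16.4×4.96 + 1.50×203)/(17.90) = 385.8/17.90 = 21.56 mg/L.
Initial deficit D₀ = C_s − DO₀ = 8.29 − 6.498 = 1.792 mg/L.
D(1.18) = [0.280×21.56/(0.973−0.280)](e^(−0.280×1.18) − e^(−0.973×1.18)) + 1.792 e^(−0.973×1.18)
= 8.709 × (0.7186 − 0.3172) + 1.792 × 0.3172 = 4.064 mg/L.
DO = 8.29 − 4.064 = 4.226 mg/L.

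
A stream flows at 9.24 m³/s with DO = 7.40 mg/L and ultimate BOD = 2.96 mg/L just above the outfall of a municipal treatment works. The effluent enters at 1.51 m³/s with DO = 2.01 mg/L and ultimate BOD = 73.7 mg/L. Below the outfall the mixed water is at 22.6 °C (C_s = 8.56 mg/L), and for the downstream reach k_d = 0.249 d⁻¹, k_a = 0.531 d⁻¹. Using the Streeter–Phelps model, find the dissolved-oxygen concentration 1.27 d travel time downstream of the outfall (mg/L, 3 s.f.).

DO ≈ 5.08 mg/L

Mixed DO = (9.24×7.40 + 1.51×2.01)/(9.24+1.51) = 71.41/10.75 = 6.643 mg/L.
Mixed L₀ = (9.24×2.96 + 1.51×73.7)/(10.75) = 138.6/10.75 = 12.90 mg/L.
Initial deficit D₀ = C_s − DO₀ = 8.56 − 6.643 = 1.917 mg/L.
D(1.27) = [0.249×12.90/(0.531−0.249)](e^(−0.249×1.27) − e^(−0.531×1.27)) + 1.917 e^(−0.531×1.27)
= 11.39 × (0.7289 − 0.5095) + 1.917 × 0.5095 = 3.475 mg/L.
DO = 8.56 − 3.475 = 5.085 mg/L.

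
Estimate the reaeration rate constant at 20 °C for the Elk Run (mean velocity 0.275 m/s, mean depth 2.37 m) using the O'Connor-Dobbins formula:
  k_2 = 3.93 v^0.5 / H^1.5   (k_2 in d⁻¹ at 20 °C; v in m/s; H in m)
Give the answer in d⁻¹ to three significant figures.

k_2 = 3.93 × 0.275^0.5 / 2.37^1.5 = 3.93 × 0.5244 / 3.649 = 0.5649 d⁻¹.

k_2 ≈ 0.565 d⁻¹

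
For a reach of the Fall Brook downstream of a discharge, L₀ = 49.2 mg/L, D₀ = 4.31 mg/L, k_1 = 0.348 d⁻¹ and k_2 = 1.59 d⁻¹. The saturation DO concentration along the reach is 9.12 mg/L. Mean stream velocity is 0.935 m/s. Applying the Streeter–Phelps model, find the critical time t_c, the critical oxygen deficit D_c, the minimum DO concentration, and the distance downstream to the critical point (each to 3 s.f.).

With k_2/k_1 = 4.569 and 1 − D₀(k_2−k_1)/(k_1 L₀) = 0.6874,
t_c = ln(4.569 × 0.6874) / (1.59 − 0.348) = ln(3.140) / 1.242 = 1.144/1.242 = 0.9214 d.
D_c = (k_1/k_2) L₀ e^(−k_1 t_c) = (0.348/1.59) × 49.2 × e^(−0.348×0.9214) = 0.2189 × 49.2 × 0.7257 = 7.814 mg/L.
Minimum DO = C_s − D_c = 9.12 − 7.814 = 1.306 mg/L.
x_c = v t_c = 0.935 m/s × 0.9214 d × 86400 s/d = 74430 m ≈ 74.4 km.

t_c ≈ 0.921 d; D_c ≈ 7.81 mg/L; min DO ≈ 1.31 mg/L; x_c ≈ 74.4 km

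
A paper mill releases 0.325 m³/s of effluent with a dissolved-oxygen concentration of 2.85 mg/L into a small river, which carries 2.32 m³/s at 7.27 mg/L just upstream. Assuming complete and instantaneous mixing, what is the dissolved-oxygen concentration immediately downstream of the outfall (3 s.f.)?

6.73 mg/L

Flow-weighted mixing: C = (Q_r C_r + Q_w C_w)/(Q_r + Q_w)
= (2.32×7.27 + 0.325×2.85)/(2.32 + 0.325) = 17.79/2.645 = 6.727 mg/L.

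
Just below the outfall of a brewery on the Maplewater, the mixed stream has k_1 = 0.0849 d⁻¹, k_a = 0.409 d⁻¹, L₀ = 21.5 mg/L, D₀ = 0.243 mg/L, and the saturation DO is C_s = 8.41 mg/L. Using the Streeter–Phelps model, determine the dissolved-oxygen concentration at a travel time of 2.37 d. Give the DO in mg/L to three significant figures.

k_1 L₀/(k_a−k_1) = 0.0849×21.5/(0.409−0.0849) = 1.825/0.3241 = 5.632 mg/L.
e^(−k_1 t) = e^(−0.0849×2.370) = 0.8177; e^(−k_a t) = e^(−0.409×2.370) = 0.3793.
D = 5.632 × (0.8177 − 0.3793) + 0.243 × 0.3793 = 2.469 + 0.09218 = 2.561 mg/L.
DO = C_s − D = 8.41 − 2.561 = 5.849 mg/L.

DO ≈ 5.85 mg/L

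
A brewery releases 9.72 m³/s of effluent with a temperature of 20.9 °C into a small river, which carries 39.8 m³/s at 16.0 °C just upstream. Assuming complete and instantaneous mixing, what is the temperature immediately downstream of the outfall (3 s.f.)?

17.0 °C

Flow-weighted mixing: C = (Q_r C_r + Q_w C_w)/(Q_r + Q_w)
= (39.8×16.0 + 9.72×20.9)/(39.8 + 9.72) = 839.9/49.52 = 16.96 °C.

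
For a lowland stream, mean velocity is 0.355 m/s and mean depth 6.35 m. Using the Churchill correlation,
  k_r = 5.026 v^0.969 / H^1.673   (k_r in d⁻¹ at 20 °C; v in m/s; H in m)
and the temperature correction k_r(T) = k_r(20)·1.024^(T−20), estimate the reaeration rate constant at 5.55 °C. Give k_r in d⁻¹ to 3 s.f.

k_r(20) = 5.026 × 0.355^0.969 / 6.35^1.673 = 5.026 × 0.3666 / 22.03 = 0.08363 d⁻¹.
k_r(5.55) = 0.08363 × 1.024^(5.55−20) = 0.08363 × 0.7098 = 0.05936 d⁻¹.

k_r ≈ 0.0594 d⁻¹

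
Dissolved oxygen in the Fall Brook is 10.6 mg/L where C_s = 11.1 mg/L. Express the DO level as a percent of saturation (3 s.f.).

% saturation = C/C_s × 100 = 10.6/11.1 × 100 = 95.5 %.

95.5 % saturation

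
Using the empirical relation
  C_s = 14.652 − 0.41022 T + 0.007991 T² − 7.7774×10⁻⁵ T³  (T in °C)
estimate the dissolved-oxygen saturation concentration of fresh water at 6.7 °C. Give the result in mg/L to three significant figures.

C_s ≈ 12.2 mg/L

C_s = 14.652 − 0.41022×6.7 + 0.007991×6.7² − 7.7774×10⁻⁵×6.7³ = 12.24 mg/L.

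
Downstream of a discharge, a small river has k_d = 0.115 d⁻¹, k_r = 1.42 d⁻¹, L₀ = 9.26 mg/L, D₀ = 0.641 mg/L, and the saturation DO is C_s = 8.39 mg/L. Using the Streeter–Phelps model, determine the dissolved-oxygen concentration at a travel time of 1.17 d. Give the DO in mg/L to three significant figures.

DO ≈ 7.71 mg/L

k_d L₀/(k_r−k_d) = 0.115×9.26/(1.42−0.115) = 1.065/1.305 = 0.8160 mg/L.
e^(−k_d t) = e^(−0.115×1.170) = 0.8741; e^(−k_r t) = e^(−1.42×1.170) = 0.1899.
D = 0.8160 × (0.8741 − 0.1899) + 0.641 × 0.1899 = 0.5583 + 0.1217 = 0.6801 mg/L.
DO = C_s − D = 8.39 − 0.6801 = 7.710 mg/L.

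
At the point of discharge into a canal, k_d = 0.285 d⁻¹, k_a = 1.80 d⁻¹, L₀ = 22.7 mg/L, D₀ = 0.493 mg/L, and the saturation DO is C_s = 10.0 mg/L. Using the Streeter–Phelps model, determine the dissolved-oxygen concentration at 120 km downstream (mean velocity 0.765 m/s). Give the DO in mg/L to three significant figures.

DO ≈ 7.60 mg/L

Travel time t = x/v = 120 km / (0.765 m/s) = 120000 m / 0.765 m/s = 156900 s = 1.816 d.
k_d L₀/(k_a−k_d) = 0.285×22.7/(1.80−0.285) = 6.469/1.515 = 4.270 mg/L.
e^(−k_d t) = e^(−0.285×1.816) = 0.5961; e^(−k_a t) = e^(−1.80×1.816) = 0.03808.
D = 4.270 × (0.5961 − 0.03808) + 0.493 × 0.03808 = 2.383 + 0.01878 = 2.401 mg/L.
DO = C_s − D = 10.0 − 2.401 = 7.599 mg/L.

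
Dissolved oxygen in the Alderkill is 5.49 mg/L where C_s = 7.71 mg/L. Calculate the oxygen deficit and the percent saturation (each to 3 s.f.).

D = C_s − C = 7.71 − 5.49 = 2.22 mg/L.
% saturation = 5.49/7.71 × 100 = 71.2 %.

D ≈ 2.22 mg/L; 71.2 % saturation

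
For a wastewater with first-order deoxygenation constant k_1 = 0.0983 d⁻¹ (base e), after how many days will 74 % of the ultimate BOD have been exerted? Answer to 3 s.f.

t ≈ 13.7 d

y/L₀ = 1 − e^(−k_1 t) = 0.74 ⇒ e^(−k_1 t) = 0.260
t = −ln(0.260) / 0.0983 = 1.347 / 0.0983 = 13.70 d.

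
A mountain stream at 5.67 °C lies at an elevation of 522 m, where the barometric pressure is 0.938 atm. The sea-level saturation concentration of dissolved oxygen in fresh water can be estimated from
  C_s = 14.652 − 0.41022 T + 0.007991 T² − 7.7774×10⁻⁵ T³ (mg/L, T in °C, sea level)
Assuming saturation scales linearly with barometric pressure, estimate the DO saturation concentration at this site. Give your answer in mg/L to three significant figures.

C_s ≈ 11.8 mg/L

At sea level: C_s = 14.652 − 0.41022×5.67 + 0.007991×5.67² − 7.7774×10⁻⁵×5.67³ = 12.57 mg/L.
Pressure correction: C_s' = 12.57 × 0.938 = 11.79 mg/L.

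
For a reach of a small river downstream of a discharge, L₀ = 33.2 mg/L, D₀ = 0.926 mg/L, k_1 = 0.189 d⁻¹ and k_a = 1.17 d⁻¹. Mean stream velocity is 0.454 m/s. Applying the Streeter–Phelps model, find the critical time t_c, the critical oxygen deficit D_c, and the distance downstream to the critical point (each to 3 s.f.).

t_c ≈ 1.70 d; D_c ≈ 3.89 mg/L; x_c ≈ 66.6 km

At the critical point dD/dt = 0, so k_1 L₀ e^(−k_1 t) = k_a D. Substituting D(t) from the Streeter–Phelps equation and solving for t gives
t_c = ln[(k_a/k_1)(1 − D₀(k_a−k_1)/(k_1 L₀))] / (k_a−k_1).
Here k_a−k_1 = 0.9810 d⁻¹ and 1 − D₀(k_a−k_1)/(k_1 L₀) = 1 − 0.926×0.9810/(0.189×33.2) = 0.8552, so
t_c = ln(6.190 × 0.8552) / 0.9810 = 1.667 / 0.9810 = 1.699 d.
D_c = (k_1/k_a) L₀ e^(−k_1 t_c) = (0.189/1.17) × 33.2 × e^(−0.189×1.699) = 0.1615 × 33.2 × 0.7254 = 3.890 mg/L.
x_c = v t_c = 0.454 m/s × 1.699 d × 86400 s/d = 66640 m ≈ 66.6 km.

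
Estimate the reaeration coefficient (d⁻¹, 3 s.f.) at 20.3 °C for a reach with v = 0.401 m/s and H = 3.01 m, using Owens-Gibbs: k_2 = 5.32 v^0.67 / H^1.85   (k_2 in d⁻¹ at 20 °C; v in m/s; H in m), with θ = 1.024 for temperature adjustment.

k_2 ≈ 0.378 d⁻¹

k_2(20) = 5.32 × 0.401^0.67 / 3.01^1.85 = 5.32 × 0.5421 / 7.680 = 0.3756 d⁻¹.
k_2(20.3) = 0.3756 × 1.024^(20.3−20) = 0.3756 × 1.007 = 0.3782 d⁻¹.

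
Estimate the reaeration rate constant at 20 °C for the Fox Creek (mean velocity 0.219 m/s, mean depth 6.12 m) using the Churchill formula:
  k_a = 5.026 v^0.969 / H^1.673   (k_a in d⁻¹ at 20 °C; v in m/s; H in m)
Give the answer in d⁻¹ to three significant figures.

k_a ≈ 0.0557 d⁻¹

k_a = 5.026 × 0.219^0.969 / 6.12^1.673 = 5.026 × 0.2296 / 20.71 = 0.05570 d⁻¹.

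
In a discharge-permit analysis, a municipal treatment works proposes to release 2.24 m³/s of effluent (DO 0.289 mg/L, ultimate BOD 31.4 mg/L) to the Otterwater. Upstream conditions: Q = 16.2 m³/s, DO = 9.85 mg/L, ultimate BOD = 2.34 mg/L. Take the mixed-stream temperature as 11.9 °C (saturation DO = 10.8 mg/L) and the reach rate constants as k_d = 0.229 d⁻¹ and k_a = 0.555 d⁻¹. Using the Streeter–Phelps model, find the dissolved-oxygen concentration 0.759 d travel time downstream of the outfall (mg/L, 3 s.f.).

DO ≈ 8.65 mg/L

Mixed DO = (16.2×9.85 + 2.24×0.289)/(16.2+2.24) = 160.2/18.44 = 8.689 mg/L.
Mixed L₀ = (16.2×2.34 + 2.24×31.4)/(18.44) = 108.2/18.44 = 5.870 mg/L.
Initial deficit D₀ = C_s − DO₀ = 10.8 − 8.689 = 2.111 mg/L.
D(0.759) = [0.229×5.870/(0.555−0.229)](e^(−0.229×0.759) − e^(−0.555×0.759)) + 2.111 e^(−0.555×0.759)
= 4.123 × (0.8405 − 0.6562) + 2.111 × 0.6562 = 2.145 mg/L.
DO = 10.8 − 2.145 = 8.655 mg/L.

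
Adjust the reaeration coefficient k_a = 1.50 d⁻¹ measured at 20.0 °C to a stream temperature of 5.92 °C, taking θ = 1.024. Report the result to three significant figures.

k_a(T₂) = k_a(T₁) · θ^(T₂−T₁) = 1.50 × 1.024^(5.92−20.0)
= 1.50 × 1.024^-14.1 = 1.50 × 0.7161 = 1.074 d⁻¹.

k_a ≈ 1.07 d⁻¹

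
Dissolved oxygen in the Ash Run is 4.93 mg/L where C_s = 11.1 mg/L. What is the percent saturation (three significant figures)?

44.4 % saturation

% saturation = C/C_s × 100 = 4.93/11.1 × 100 = 44.4 %.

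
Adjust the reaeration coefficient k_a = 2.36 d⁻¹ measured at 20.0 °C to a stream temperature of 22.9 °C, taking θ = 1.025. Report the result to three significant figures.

k_a(T₂) = k_a(T₁) · θ^(T₂−T₁) = 2.36 × 1.025^(22.9−20.0)
= 2.36 × 1.025^2.90 = 2.36 × 1.074 = 2.535 d⁻¹.

k_a ≈ 2.54 d⁻¹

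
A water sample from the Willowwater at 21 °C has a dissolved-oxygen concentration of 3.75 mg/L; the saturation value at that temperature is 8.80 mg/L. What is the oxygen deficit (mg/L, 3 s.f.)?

D = C_s − C = 8.80 − 3.75 = 5.05 mg/L.

D ≈ 5.05 mg/L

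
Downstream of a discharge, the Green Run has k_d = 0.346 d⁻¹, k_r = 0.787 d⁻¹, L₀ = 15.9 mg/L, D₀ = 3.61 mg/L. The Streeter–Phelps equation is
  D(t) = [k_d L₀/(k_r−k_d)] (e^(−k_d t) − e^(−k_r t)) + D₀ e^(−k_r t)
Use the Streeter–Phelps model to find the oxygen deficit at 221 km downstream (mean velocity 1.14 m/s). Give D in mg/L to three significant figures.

D ≈ 4.22 mg/L

Travel time t = x/v = 221 km / (1.14 m/s) = 221000 m / 1.14 m/s = 193900 s = 2.244 d.
k_d L₀/(k_r−k_d) = 0.346×15.9/(0.787−0.346) = 5.501/0.4410 = 12.47 mg/L.
e^(−k_d t) = e^(−0.346×2.244) = 0.4601; e^(−k_r t) = e^(−0.787×2.244) = 0.1710.
D = 12.47 × (0.4601 − 0.1710) + 3.61 × 0.1710 = 3.606 + 0.6175 = 4.223 mg/L.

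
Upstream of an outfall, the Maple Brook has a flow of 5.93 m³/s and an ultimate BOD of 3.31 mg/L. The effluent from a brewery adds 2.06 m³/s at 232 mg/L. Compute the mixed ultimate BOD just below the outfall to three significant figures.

62.3 mg/L

Flow-weighted mixing: C = (Q_r C_r + Q_w C_w)/(Q_r + Q_w)
= (5.93×3.31 + 2.06×232)/(5.93 + 2.06) = 497.5/7.990 = 62.27 mg/L.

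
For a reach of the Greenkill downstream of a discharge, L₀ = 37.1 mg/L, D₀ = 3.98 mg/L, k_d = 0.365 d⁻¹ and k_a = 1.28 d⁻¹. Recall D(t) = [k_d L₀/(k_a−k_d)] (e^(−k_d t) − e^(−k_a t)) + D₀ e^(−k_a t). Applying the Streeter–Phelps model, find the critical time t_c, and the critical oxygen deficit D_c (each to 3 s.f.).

With k_a/k_d = 3.507 and 1 − D₀(k_a−k_d)/(k_d L₀) = 0.7311,
t_c = ln(3.507 × 0.7311) / (1.28 − 0.365) = ln(2.564) / 0.9150 = 0.9415/0.9150 = 1.029 d.
D_c = (k_d/k_a) L₀ e^(−k_d t_c) = (0.365/1.28) × 37.1 × e^(−0.365×1.029) = 0.2852 × 37.1 × 0.6869 = 7.267 mg/L.

t_c ≈ 1.03 d; D_c ≈ 7.27 mg/L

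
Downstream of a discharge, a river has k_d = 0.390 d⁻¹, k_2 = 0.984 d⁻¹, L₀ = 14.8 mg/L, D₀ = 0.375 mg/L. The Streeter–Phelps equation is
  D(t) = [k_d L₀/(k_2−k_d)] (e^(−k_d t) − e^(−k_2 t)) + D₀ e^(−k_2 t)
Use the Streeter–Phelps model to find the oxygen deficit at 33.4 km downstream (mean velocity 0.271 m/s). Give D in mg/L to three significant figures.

Travel time t = x/v = 33.4 km / (0.271 m/s) = 33400 m / 0.271 m/s = 123200 s = 1.426 d.
k_d L₀/(k_2−k_d) = 0.390×14.8/(0.984−0.390) = 5.772/0.5940 = 9.717 mg/L.
e^(−k_d t) = e^(−0.390×1.426) = 0.5733; e^(−k_2 t) = e^(−0.984×1.426) = 0.2457.
D = 9.717 × (0.5733 − 0.2457) + 0.375 × 0.2457 = 3.183 + 0.09214 = 3.276 mg/L.

D ≈ 3.28 mg/L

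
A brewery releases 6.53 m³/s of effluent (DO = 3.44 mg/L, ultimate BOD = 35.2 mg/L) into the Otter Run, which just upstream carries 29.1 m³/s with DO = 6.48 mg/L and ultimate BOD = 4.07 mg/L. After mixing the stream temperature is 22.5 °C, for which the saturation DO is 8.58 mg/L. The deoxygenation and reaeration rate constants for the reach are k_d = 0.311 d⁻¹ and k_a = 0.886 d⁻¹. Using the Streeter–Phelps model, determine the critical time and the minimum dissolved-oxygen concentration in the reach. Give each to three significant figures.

t_c ≈ 0.606 d; minimum DO ≈ 5.74 mg/L

Mixed DO = (29.1×6.48 + 6.53×3.44)/(29.1+6.53) = 211.0/35.63 = 5.923 mg/L.
Mixed L₀ = (29.1×4.07 + 6.53×35.2)/(35.63) = 348.3/35.63 = 9.775 mg/L.
Initial deficit D₀ = C_s − DO₀ = 8.58 − 5.923 = 2.657 mg/L.
t_c = (1/0.5750) ln[(0.886/0.311)(1 − 2.657×0.5750/(0.311×9.775))] = 1.739 × ln(1.417) = 0.6063 d.
D_c = (0.311/0.886) × 9.775 × e^(−0.311×0.6063) = 0.3510 × 9.775 × 0.8281 = 2.842 mg/L.
Minimum DO = 8.58 − 2.842 = 5.738 mg/L.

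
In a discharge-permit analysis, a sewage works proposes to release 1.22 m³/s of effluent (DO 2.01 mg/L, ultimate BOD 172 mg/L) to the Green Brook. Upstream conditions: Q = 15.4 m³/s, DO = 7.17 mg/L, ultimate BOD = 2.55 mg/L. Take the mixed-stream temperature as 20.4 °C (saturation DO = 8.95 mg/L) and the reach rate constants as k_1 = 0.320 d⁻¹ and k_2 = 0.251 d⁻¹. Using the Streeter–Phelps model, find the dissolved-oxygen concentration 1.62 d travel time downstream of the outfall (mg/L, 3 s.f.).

Mixed DO = (15.4×7.17 + 1.22×2.01)/(15.4+1.22) = 112.9/16.62 = 6.791 mg/L.
Mixed L₀ = (15.4×2.55 + 1.22×172)/(16.62) = 249.1/16.62 = 14.99 mg/L.
Initial deficit D₀ = C_s − DO₀ = 8.95 − 6.791 = 2.159 mg/L.
D(1.62) = [0.320×14.99/(0.251−0.320)](e^(−0.320×1.62) − e^(−0.251×1.62)) + 2.159 e^(−0.251×1.62)
= -69.51 × (0.5955 − 0.6659) + 2.159 × 0.6659 = 6.333 mg/L.
DO = 8.95 − 6.333 = 2.617 mg/L.

DO ≈ 2.62 mg/L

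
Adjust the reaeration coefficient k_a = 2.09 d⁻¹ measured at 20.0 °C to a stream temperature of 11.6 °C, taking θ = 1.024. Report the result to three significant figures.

k_a(T₂) = k_a(T₁) · θ^(T₂−T₁) = 2.09 × 1.024^(11.6−20.0)
= 2.09 × 1.024^-8.40 = 2.09 × 0.8194 = 1.712 d⁻¹.

k_a ≈ 1.71 d⁻¹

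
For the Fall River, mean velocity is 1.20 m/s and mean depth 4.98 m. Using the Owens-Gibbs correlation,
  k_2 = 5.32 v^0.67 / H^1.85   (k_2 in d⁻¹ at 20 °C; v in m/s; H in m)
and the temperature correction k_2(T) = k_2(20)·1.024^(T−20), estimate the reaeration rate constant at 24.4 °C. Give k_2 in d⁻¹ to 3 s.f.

k_2(20) = 5.32 × 1.20^0.67 / 4.98^1.85 = 5.32 × 1.130 / 19.49 = 0.3084 d⁻¹.
k_2(24.4) = 0.3084 × 1.024^(24.4−20) = 0.3084 × 1.110 = 0.3423 d⁻¹.

k_2 ≈ 0.342 d⁻¹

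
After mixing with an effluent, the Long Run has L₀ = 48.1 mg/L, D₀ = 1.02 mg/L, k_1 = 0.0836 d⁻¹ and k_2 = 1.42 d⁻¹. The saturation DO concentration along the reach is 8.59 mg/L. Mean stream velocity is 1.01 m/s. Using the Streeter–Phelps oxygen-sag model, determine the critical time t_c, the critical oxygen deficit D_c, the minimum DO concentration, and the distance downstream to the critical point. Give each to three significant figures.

With k_2/k_1 = 16.99 and 1 − D₀(k_2−k_1)/(k_1 L₀) = 0.6610,
t_c = ln(16.99 × 0.6610) / (1.42 − 0.0836) = ln(11.23) / 1.336 = 2.418/1.336 = 1.810 d.
L(t_c) = L₀ e^(−k_1 t_c) = 48.1 × 0.8596 = 41.35 mg/L, and at the critical point k_2 D_c = k_1 L, so D_c = (0.0836/1.42) × 41.35 = 2.434 mg/L.
Minimum DO = C_s − D_c = 8.59 − 2.434 = 6.156 mg/L.
x_c = v t_c = 1.01 m/s × 1.810 d × 86400 s/d = 157900 m ≈ 158 km.

t_c ≈ 1.81 d; D_c ≈ 2.43 mg/L; min DO ≈ 6.16 mg/L; x_c ≈ 158 km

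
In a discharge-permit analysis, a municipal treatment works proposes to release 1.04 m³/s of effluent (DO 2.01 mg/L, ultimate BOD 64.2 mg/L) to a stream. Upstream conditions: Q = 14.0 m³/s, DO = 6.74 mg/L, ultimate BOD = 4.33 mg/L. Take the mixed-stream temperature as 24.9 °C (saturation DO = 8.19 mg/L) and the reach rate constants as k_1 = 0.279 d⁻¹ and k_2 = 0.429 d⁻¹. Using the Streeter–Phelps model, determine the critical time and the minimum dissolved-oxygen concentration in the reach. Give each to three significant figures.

t_c ≈ 2.07 d; minimum DO ≈ 5.10 mg/L

Mixed DO = (14.0×6.74 + 1.04×2.01)/(14.0+1.04) = 96.45/15.04 = 6.413 mg/L.
Mixed L₀ = (14.0×4.33 + 1.04×64.2)/(15.04) = 127.4/15.04 = 8.470 mg/L.
Initial deficit D₀ = C_s − DO₀ = 8.19 − 6.413 = 1.777 mg/L.
t_c = (1/0.1500) ln[(0.429/0.279)(1 − 1.777×0.1500/(0.279×8.470))] = 6.667 × ln(1.364) = 2.070 d.
D_c = (0.279/0.429) × 8.470 × e^(−0.279×2.070) = 0.6503 × 8.470 × 0.5612 = 3.091 mg/L.
Minimum DO = 8.19 − 3.091 = 5.099 mg/L.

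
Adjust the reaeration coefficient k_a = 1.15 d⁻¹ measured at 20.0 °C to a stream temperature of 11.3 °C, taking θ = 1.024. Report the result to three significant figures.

k_a ≈ 0.936 d⁻¹

k_a(T₂) = k_a(T₁) · θ^(T₂−T₁) = 1.15 × 1.024^(11.3−20.0)
= 1.15 × 1.024^-8.70 = 1.15 × 0.8136 = 0.9356 d⁻¹.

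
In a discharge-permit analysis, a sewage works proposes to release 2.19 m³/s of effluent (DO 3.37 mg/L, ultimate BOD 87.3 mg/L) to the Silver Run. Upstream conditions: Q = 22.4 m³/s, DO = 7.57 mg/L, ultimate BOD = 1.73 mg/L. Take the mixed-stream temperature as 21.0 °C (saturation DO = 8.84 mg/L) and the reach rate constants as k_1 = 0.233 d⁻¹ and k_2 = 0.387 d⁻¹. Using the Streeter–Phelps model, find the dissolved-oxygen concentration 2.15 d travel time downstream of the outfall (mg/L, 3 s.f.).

Mixed DO = (22.4×7.57 + 2.19×3.37)/(22.4+2.19) = 176.9/24.59 = 7.196 mg/L.
Mixed L₀ = (22.4×1.73 + 2.19×87.3)/(24.59) = 229.9/24.59 = 9.351 mg/L.
Initial deficit D₀ = C_s − DO₀ = 8.84 − 7.196 = 1.644 mg/L.
D(2.15) = [0.233×9.351/(0.387−0.233)](e^(−0.233×2.15) − e^(−0.387×2.15)) + 1.644 e^(−0.387×2.15)
= 14.15 × (0.6060 − 0.4352) + 1.644 × 0.4352 = 3.132 mg/L.
DO = 8.84 − 3.132 = 5.708 mg/L.

DO ≈ 5.71 mg/L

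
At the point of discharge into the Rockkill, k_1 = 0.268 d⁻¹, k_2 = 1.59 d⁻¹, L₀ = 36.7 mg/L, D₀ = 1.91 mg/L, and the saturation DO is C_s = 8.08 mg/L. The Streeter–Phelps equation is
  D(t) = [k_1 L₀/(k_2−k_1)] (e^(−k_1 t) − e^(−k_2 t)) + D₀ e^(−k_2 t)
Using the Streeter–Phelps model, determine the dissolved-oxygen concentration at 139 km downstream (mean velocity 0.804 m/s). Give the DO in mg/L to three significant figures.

DO ≈ 3.96 mg/L

Travel time t = x/v = 139 km / (0.804 m/s) = 139000 m / 0.804 m/s = 172900 s = 2.001 d.
k_1 L₀/(k_2−k_1) = 0.268×36.7/(1.59−0.268) = 9.836/1.322 = 7.440 mg/L.
e^(−k_1 t) = e^(−0.268×2.001) = 0.5849; e^(−k_2 t) = e^(−1.59×2.001) = 0.04152.
D = 7.440 × (0.5849 − 0.04152) + 1.91 × 0.04152 = 4.043 + 0.07930 = 4.122 mg/L.
DO = C_s − D = 8.08 − 4.122 = 3.958 mg/L.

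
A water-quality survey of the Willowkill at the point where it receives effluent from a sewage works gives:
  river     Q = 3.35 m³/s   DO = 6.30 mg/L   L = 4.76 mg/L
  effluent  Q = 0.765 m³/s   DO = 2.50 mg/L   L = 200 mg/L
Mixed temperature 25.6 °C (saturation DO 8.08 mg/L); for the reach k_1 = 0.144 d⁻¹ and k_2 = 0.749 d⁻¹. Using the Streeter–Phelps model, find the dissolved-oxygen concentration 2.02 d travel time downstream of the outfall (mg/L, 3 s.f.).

DO ≈ 2.38 mg/L

Mixed DO = (3.35×6.30 + 0.765×2.50)/(3.35+0.765) = 23.02/4.115 = 5.594 mg/L.
Mixed L₀ = (3.35×4.76 + 0.765×200)/(4.115) = 168.9/4.115 = 41.06 mg/L.
Initial deficit D₀ = C_s − DO₀ = 8.08 − 5.594 = 2.486 mg/L.
D(2.02) = [0.144×41.06/(0.749−0.144)](e^(−0.144×2.02) − e^(−0.749×2.02)) + 2.486 e^(−0.749×2.02)
= 9.772 × (0.7476 − 0.2203) + 2.486 × 0.2203 = 5.701 mg/L.
DO = 8.08 − 5.701 = 2.379 mg/L.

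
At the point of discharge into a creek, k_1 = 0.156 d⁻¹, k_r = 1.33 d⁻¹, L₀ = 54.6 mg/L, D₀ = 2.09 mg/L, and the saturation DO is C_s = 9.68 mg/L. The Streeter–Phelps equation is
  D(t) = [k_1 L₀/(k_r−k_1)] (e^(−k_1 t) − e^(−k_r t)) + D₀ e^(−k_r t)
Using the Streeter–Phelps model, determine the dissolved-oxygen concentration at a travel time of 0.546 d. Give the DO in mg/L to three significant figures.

DO ≈ 5.52 mg/L

k_1 L₀/(k_r−k_1) = 0.156×54.6/(1.33−0.156) = 8.518/1.174 = 7.255 mg/L.
e^(−k_1 t) = e^(−0.156×0.5460) = 0.9184; e^(−k_r t) = e^(−1.33×0.5460) = 0.4838.
D = 7.255 × (0.9184 − 0.4838) + 2.09 × 0.4838 = 3.153 + 1.011 = 4.164 mg/L.
DO = C_s − D = 9.68 − 4.164 = 5.516 mg/L.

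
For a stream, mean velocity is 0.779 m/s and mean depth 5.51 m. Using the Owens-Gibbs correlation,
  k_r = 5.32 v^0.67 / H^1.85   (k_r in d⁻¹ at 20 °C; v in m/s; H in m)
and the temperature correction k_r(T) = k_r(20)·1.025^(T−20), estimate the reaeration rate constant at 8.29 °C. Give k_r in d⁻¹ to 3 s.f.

k_r ≈ 0.143 d⁻¹

k_r(20) = 5.32 × 0.779^0.67 / 5.51^1.85 = 5.32 × 0.8459 / 23.50 = 0.1915 d⁻¹.
k_r(8.29) = 0.1915 × 1.025^(8.29−20) = 0.1915 × 0.7489 = 0.1434 d⁻¹.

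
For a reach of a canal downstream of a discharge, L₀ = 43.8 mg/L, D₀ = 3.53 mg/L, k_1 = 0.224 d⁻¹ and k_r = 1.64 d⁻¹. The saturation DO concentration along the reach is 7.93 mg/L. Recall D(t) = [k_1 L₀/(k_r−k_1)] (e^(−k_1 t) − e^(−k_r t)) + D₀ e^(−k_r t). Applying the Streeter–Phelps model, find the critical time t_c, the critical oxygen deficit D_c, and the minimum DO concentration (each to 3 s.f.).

t_c = [1/(k_r−k_1)] ln[(k_r/k_1)(1 − D₀(k_r−k_1)/(k_1 L₀))]
= [1/(1.64−0.224)] ln[(1.64/0.224)(1 − 3.53×1.416/(0.224×43.8))]
= (1/1.416) ln[7.321 × 0.4905] = 0.7062 × ln(3.591) = 0.7062 × 1.279 = 0.9029 d.
L(t_c) = L₀ e^(−k_1 t_c) = 43.8 × 0.8169 = 35.78 mg/L, and at the critical point k_r D_c = k_1 L, so D_c = (0.224/1.64) × 35.78 = 4.887 mg/L.
Minimum DO = C_s − D_c = 7.93 − 4.887 = 3.043 mg/L.

t_c ≈ 0.903 d; D_c ≈ 4.89 mg/L; min DO ≈ 3.04 mg/L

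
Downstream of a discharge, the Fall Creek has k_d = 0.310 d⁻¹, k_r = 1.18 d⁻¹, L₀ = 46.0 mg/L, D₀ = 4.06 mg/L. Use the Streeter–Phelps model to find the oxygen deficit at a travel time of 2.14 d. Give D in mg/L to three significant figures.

D ≈ 7.46 mg/L

k_d L₀/(k_r−k_d) = 0.310×46.0/(1.18−0.310) = 14.26/0.8700 = 16.39 mg/L.
e^(−k_d t) = e^(−0.310×2.140) = 0.5151; e^(−k_r t) = e^(−1.18×2.140) = 0.08004.
D = 16.39 × (0.5151 − 0.08004) + 4.06 × 0.08004 = 7.131 + 0.3250 = 7.456 mg/L.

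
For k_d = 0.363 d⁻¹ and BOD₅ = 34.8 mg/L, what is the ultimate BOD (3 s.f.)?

L₀ ≈ 41.6 mg/L

BOD₅ = L₀(1 − e^(−5k_d)) ⇒ L₀ = BOD₅ / (1 − e^(−5×0.363))
= 34.8 / (1 − 0.1628) = 34.8 / 0.8372 = 41.57 mg/L.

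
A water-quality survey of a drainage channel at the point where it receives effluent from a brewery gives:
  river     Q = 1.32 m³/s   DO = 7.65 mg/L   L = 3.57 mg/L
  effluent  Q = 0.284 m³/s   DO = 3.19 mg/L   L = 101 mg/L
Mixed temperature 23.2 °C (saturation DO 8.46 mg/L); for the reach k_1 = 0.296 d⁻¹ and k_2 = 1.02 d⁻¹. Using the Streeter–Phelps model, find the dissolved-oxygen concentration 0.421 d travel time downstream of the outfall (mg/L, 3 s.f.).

Mixed DO = (1.32×7.65 + 0.284×3.19)/(1.32+0.284) = 11.00/1.604 = 6.860 mg/L.
Mixed L₀ = (1.32×3.57 + 0.284×101)/(1.604) = 33.40/1.604 = 20.82 mg/L.
Initial deficit D₀ = C_s − DO₀ = 8.46 − 6.860 = 1.600 mg/L.
D(0.421) = [0.296×20.82/(1.02−0.296)](e^(−0.296×0.421) − e^(−1.02×0.421)) + 1.600 e^(−1.02×0.421)
= 8.512 × (0.8828 − 0.6509) + 1.600 × 0.6509 = 3.016 mg/L.
DO = 8.46 − 3.016 = 5.444 mg/L.

DO ≈ 5.44 mg/L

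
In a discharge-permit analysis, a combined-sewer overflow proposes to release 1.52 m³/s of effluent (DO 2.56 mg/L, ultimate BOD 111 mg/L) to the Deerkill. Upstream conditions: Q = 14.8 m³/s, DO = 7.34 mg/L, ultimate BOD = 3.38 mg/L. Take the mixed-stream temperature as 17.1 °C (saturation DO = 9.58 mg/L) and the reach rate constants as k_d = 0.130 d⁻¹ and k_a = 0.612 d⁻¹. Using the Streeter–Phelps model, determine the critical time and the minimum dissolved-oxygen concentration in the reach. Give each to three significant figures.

Mixed DO = (14.8×7.34 + 1.52×2.56)/(14.8+1.52) = 112.5/16.32 = 6.895 mg/L.
Mixed L₀ = (14.8×3.38 + 1.52×111)/(16.32) = 218.7/16.32 = 13.40 mg/L.
Initial deficit D₀ = C_s − DO₀ = 9.58 − 6.895 = 2.685 mg/L.
t_c = (1/0.4820) ln[(0.612/0.130)(1 − 2.685×0.4820/(0.130×13.40))] = 2.075 × ln(1.211) = 0.3970 d.
D_c = (0.130/0.612) × 13.40 × e^(−0.130×0.3970) = 0.2124 × 13.40 × 0.9497 = 2.704 mg/L.
Minimum DO = 9.58 − 2.704 = 6.876 mg/L.

t_c ≈ 0.397 d; minimum DO ≈ 6.88 mg/L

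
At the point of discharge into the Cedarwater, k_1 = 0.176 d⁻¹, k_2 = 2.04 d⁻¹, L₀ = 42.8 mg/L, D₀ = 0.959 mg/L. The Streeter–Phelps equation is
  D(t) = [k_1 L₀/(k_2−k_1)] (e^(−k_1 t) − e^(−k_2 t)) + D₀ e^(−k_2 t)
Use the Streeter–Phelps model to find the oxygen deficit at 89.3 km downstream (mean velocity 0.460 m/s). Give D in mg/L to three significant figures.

Travel time t = x/v = 89.3 km / (0.460 m/s) = 89300 m / 0.460 m/s = 194100 s = 2.247 d.
k_1 L₀/(k_2−k_1) = 0.176×42.8/(2.04−0.176) = 7.533/1.864 = 4.041 mg/L.
e^(−k_1 t) = e^(−0.176×2.247) = 0.6734; e^(−k_2 t) = e^(−2.04×2.247) = 0.01022.
D = 4.041 × (0.6734 − 0.01022) + 0.959 × 0.01022 = 2.680 + 0.009799 = 2.690 mg/L.

D ≈ 2.69 mg/L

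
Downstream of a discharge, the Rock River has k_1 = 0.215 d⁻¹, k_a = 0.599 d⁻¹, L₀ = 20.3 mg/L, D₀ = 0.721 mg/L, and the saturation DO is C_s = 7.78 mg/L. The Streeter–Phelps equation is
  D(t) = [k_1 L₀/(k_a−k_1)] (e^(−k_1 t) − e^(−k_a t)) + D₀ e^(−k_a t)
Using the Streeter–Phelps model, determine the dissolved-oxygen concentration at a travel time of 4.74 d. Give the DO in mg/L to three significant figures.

k_1 L₀/(k_a−k_1) = 0.215×20.3/(0.599−0.215) = 4.365/0.3840 = 11.37 mg/L.
e^(−k_1 t) = e^(−0.215×4.740) = 0.3609; e^(−k_a t) = e^(−0.599×4.740) = 0.05847.
D = 11.37 × (0.3609 − 0.05847) + 0.721 × 0.05847 = 3.438 + 0.04216 = 3.480 mg/L.
DO = C_s − D = 7.78 − 3.480 = 4.300 mg/L.

DO ≈ 4.30 mg/L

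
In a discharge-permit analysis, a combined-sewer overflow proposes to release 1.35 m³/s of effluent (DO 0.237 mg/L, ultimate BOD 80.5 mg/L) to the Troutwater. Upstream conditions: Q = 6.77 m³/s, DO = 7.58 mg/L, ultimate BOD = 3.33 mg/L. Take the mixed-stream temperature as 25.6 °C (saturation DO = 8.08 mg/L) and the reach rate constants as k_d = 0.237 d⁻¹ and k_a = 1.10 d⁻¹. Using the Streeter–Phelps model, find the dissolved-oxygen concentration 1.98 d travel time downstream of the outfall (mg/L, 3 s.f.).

DO ≈ 5.61 mg/L

Mixed DO = (6.77×7.58 + 1.35×0.237)/(6.77+1.35) = 51.64/8.120 = 6.359 mg/L.
Mixed L₀ = (6.77×3.33 + 1.35×80.5)/(8.120) = 131.2/8.120 = 16.16 mg/L.
Initial deficit D₀ = C_s − DO₀ = 8.08 − 6.359 = 1.721 mg/L.
D(1.98) = [0.237×16.16/(1.10−0.237)](e^(−0.237×1.98) − e^(−1.10×1.98)) + 1.721 e^(−1.10×1.98)
= 4.438 × (0.6255 − 0.1133) + 1.721 × 0.1133 = 2.468 mg/L.
DO = 8.08 − 2.468 = 5.612 mg/L.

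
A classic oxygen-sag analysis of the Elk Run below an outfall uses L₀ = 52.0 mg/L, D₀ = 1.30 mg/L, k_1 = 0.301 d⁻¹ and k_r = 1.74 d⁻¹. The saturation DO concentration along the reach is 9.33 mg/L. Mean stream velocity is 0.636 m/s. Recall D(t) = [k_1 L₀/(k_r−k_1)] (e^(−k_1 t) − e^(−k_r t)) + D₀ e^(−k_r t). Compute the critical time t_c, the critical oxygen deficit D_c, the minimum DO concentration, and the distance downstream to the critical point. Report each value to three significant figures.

t_c ≈ 1.13 d; D_c ≈ 6.40 mg/L; min DO ≈ 2.93 mg/L; x_c ≈ 62.1 km

With k_r/k_1 = 5.781 and 1 − D₀(k_r−k_1)/(k_1 L₀) = 0.8805,
t_c = ln(5.781 × 0.8805) / (1.74 − 0.301) = ln(5.090) / 1.439 = 1.627/1.439 = 1.131 d.
D_c = (k_1/k_r) L₀ e^(−k_1 t_c) = (0.301/1.74) × 52.0 × e^(−0.301×1.131) = 0.1730 × 52.0 × 0.7115 = 6.400 mg/L.
Minimum DO = C_s − D_c = 9.33 − 6.400 = 2.930 mg/L.
x_c = v t_c = 0.636 m/s × 1.131 d × 86400 s/d = 62140 m ≈ 62.1 km.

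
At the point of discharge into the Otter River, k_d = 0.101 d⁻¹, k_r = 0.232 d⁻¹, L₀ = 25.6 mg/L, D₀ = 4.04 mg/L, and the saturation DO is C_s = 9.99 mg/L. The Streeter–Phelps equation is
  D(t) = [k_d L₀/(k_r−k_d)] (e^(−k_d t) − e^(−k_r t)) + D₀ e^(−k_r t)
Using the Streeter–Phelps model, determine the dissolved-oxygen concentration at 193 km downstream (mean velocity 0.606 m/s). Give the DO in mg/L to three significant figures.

DO ≈ 3.06 mg/L

Travel time t = x/v = 193 km / (0.606 m/s) = 193000 m / 0.606 m/s = 318500 s = 3.686 d.
k_d L₀/(k_r−k_d) = 0.101×25.6/(0.232−0.101) = 2.586/0.1310 = 19.74 mg/L.
e^(−k_d t) = e^(−0.101×3.686) = 0.6891; e^(−k_r t) = e^(−0.232×3.686) = 0.4252.
D = 19.74 × (0.6891 − 0.4252) + 4.04 × 0.4252 = 5.210 + 1.718 = 6.927 mg/L.
DO = C_s − D = 9.99 − 6.927 = 3.063 mg/L.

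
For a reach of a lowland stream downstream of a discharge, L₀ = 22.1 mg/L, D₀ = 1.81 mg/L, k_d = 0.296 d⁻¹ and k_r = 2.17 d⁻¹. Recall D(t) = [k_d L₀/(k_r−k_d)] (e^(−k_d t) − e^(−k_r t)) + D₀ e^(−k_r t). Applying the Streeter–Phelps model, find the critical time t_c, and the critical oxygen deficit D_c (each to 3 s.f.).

t_c = [1/(k_r−k_d)] ln[(k_r/k_d)(1 − D₀(k_r−k_d)/(k_d L₀))]
= [1/(2.17−0.296)] ln[(2.17/0.296)(1 − 1.81×1.874/(0.296×22.1))]
= (1/1.874) ln[7.331 × 0.4815] = 0.5336 × ln(3.530) = 0.5336 × 1.261 = 0.6730 d.
L(t_c) = L₀ e^(−k_d t_c) = 22.1 × 0.8194 = 18.11 mg/L, and at the critical point k_r D_c = k_d L, so D_c = (0.296/2.17) × 18.11 = 2.470 mg/L.

t_c ≈ 0.673 d; D_c ≈ 2.47 mg/L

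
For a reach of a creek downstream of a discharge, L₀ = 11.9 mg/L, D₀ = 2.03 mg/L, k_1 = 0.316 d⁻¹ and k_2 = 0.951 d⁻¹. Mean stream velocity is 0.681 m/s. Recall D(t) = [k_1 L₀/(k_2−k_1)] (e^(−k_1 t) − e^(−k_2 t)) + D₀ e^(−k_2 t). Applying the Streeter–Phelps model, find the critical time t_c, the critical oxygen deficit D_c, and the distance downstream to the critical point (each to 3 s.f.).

With k_2/k_1 = 3.009 and 1 − D₀(k_2−k_1)/(k_1 L₀) = 0.6572,
t_c = ln(3.009 × 0.6572) / (0.951 − 0.316) = ln(1.978) / 0.6350 = 0.6820/0.6350 = 1.074 d.
D_c = (k_1/k_2) L₀ e^(−k_1 t_c) = (0.316/0.951) × 11.9 × e^(−0.316×1.074) = 0.3323 × 11.9 × 0.7122 = 2.816 mg/L.
x_c = v t_c = 0.681 m/s × 1.074 d × 86400 s/d = 63190 m ≈ 63.2 km.

t_c ≈ 1.07 d; D_c ≈ 2.82 mg/L; x_c ≈ 63.2 km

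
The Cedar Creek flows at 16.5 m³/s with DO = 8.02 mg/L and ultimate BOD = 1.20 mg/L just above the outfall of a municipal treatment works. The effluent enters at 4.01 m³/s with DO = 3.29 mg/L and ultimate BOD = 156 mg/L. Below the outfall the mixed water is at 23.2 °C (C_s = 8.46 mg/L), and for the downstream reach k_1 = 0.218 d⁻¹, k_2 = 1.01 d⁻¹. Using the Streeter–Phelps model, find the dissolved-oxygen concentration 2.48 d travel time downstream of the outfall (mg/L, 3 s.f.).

Mixed DO = (16.5×8.02 + 4.01×3.29)/(16.5+4.01) = 145.5/20.51 = 7.095 mg/L.
Mixed L₀ = (16.5×1.20 + 4.01×156)/(20.51) = 645.4/20.51 = 31.47 mg/L.
Initial deficit D₀ = C_s − DO₀ = 8.46 − 7.095 = 1.365 mg/L.
D(2.48) = [0.218×31.47/(1.01−0.218)](e^(−0.218×2.48) − e^(−1.01×2.48)) + 1.365 e^(−1.01×2.48)
= 8.661 × (0.5824 − 0.08169) + 1.365 × 0.08169 = 4.448 mg/L.
DO = 8.46 − 4.448 = 4.012 mg/L.

DO ≈ 4.01 mg/L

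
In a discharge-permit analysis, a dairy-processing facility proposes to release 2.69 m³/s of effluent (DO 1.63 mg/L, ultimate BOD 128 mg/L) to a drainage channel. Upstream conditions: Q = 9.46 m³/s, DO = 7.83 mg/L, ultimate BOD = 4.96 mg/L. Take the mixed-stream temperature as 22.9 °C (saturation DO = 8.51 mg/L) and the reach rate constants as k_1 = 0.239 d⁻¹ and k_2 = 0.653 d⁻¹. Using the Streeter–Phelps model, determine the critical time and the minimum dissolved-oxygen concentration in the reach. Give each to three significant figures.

Mixed DO = (9.46×7.83 + 2.69×1.63)/(9.46+2.69) = 78.46/12.15 = 6.457 mg/L.
Mixed L₀ = (9.46×4.96 + 2.69×128)/(12.15) = 391.2/12.15 = 32.20 mg/L.
Initial deficit D₀ = C_s − DO₀ = 8.51 − 6.457 = 2.053 mg/L.
t_c = (1/0.4140) ln[(0.653/0.239)(1 − 2.053×0.4140/(0.239×32.20))] = 2.415 × ln(2.431) = 2.145 d.
D_c = (0.239/0.653) × 32.20 × e^(−0.239×2.145) = 0.3660 × 32.20 × 0.5989 = 7.058 mg/L.
Minimum DO = 8.51 − 7.058 = 1.452 mg/L.

t_c ≈ 2.15 d; minimum DO ≈ 1.45 mg/L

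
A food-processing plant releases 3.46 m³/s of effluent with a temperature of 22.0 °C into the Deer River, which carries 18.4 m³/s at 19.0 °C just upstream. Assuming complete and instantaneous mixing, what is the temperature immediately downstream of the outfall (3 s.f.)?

Flow-weighted mixing: C = (Q_r C_r + Q_w C_w)/(Q_r + Q_w)
= (18.4×19.0 + 3.46×22.0)/(18.4 + 3.46) = 425.7/21.86 = 19.47 °C.

19.5 °C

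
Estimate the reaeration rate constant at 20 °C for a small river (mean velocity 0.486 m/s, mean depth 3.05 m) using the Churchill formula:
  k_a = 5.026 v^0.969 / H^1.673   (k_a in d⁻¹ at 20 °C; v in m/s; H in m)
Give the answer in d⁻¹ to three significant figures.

k_a ≈ 0.387 d⁻¹

k_a = 5.026 × 0.486^0.969 / 3.05^1.673 = 5.026 × 0.4970 / 6.460 = 0.3867 d⁻¹.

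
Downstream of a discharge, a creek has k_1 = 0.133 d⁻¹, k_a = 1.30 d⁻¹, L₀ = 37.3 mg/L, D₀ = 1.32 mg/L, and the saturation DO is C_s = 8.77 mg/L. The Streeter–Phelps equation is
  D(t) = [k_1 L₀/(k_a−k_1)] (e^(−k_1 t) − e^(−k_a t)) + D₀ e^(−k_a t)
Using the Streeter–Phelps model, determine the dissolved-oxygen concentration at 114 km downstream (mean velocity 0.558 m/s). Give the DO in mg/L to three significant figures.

DO ≈ 5.80 mg/L

Travel time t = x/v = 114 km / (0.558 m/s) = 114000 m / 0.558 m/s = 204300 s = 2.365 d.
k_1 L₀/(k_a−k_1) = 0.133×37.3/(1.30−0.133) = 4.961/1.167 = 4.251 mg/L.
e^(−k_1 t) = e^(−0.133×2.365) = 0.7302; e^(−k_a t) = e^(−1.30×2.365) = 0.04624.
D = 4.251 × (0.7302 − 0.04624) + 1.32 × 0.04624 = 2.907 + 0.06103 = 2.968 mg/L.
DO = C_s − D = 8.77 − 2.968 = 5.802 mg/L.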